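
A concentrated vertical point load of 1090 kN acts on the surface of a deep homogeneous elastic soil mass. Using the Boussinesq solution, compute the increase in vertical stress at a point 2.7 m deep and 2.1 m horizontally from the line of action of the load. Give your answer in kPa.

Boussinesq vertical stress below a point load on an elastic half-space:
Δσ_z = 3P/(2πz²) · [1 + (r/z)²]^(−5/2)
r/z = 2.1/2.7 = 0.77778; [1+(r/z)²]^(−5/2) = 0.30645.
Δσ_z = 3×1090/(2π×2.7²) × 0.30645 = 71.39 × 0.30645 = 21.88 kPa

Δσ_z ≈ 21.9 kPa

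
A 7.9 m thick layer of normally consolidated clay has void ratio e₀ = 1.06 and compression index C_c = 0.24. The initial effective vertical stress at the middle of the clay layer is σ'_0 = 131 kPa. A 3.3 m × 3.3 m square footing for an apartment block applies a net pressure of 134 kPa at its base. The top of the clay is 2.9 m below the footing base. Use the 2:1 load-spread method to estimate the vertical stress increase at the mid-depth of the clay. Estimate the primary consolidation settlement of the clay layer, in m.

S_c ≈ 0.041 m

Mid-depth of clay below the footing base: z = 2.9 + 7.9/2 = 6.85 m.
Stress increase at mid-clay by the 2:1 spreading method:
Δσ = qBL/((B+z)(L+z)) = 134×3.3×3.3/((3.3+6.85)(3.3+6.85)) = 14.164 kPa
Final effective stress: σ'_f = σ'_0 + Δσ = 131 + 14.164 = 145.16 kPa.
Normally consolidated clay, so the full stress increment lies on the virgin compression line:
S_c = C_c·H/(1+e₀)·log₁₀(σ'_f/σ'_0) = 0.24×7.9/(1+1.06)×log₁₀(145.16/131)
    = 0.92039 × 0.044576 = 0.04103 m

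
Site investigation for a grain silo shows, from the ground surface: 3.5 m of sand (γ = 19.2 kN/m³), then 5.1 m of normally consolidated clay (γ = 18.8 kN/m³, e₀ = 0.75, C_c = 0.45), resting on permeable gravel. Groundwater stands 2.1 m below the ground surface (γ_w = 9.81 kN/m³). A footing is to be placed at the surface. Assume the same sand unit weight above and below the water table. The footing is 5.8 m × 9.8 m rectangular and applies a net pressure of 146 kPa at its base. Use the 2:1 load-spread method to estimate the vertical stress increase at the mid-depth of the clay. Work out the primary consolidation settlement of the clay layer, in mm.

S_c ≈ 260 mm

Mid-depth of clay below the ground surface: z = 3.5 + 5.1/2 = 6.05 m.
Total vertical stress at mid-clay: σ_v = 19.2×3.5 + 18.8×2.55 = 115.14 kPa.
Pore pressure: u = 9.81×(6.05 − 2.1) = 38.75 kPa.
Initial effective stress: σ'_0 = σ_v − u = 115.14 − 38.75 = 76.39 kPa.
Stress increase at mid-clay by the 2:1 spreading method:
Δσ = qBL/((B+z)(L+z)) = 146×5.8×9.8/((5.8+6.05)(9.8+6.05)) = 44.183 kPa
Final effective stress: σ'_f = σ'_0 + Δσ = 76.39 + 44.183 = 120.57 kPa.
Normally consolidated clay, so the full stress increment lies on the virgin compression line:
S_c = C_c·H/(1+e₀)·log₁₀(σ'_f/σ'_0) = 0.45×5.1/(1+0.75)×log₁₀(120.57/76.39)
    = 1.3114 × 0.1982 = 0.2599 m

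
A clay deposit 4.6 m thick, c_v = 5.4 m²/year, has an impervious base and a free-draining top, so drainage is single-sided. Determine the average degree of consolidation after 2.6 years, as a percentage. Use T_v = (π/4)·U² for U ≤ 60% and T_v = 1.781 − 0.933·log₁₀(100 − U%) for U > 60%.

Drainage path length: H_d = H = 4.6 m (single drainage).
T_v = c_v·t/H_d² = 5.4×2.6/4.6² = 0.66352.
T_v = 0.66352 corresponds to the U > 60% branch:
U = 1 − 10^((1.781 − T_v)/0.933)/100 = 0.8423

U ≈ 84.2 %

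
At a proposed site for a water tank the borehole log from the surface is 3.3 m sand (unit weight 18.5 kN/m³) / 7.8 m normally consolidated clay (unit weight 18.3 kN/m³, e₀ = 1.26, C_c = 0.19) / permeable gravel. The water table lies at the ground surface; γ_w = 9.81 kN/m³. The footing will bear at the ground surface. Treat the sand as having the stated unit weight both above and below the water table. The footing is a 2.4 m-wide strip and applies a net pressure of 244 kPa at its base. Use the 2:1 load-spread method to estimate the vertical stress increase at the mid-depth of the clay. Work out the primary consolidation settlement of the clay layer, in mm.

Mid-depth of clay below the ground surface: z = 3.3 + 7.8/2 = 7.2 m.
Total vertical stress at mid-clay: σ_v = 18.5×3.3 + 18.3×3.9 = 132.42 kPa.
Pore pressure: u = 9.81×(7.2 − 0) = 70.632 kPa.
Initial effective stress: σ'_0 = σ_v − u = 132.42 − 70.632 = 61.788 kPa.
Stress increase at mid-clay by the 2:1 spreading method:
Δσ = qB/(B+z) = 244×2.4/(2.4+7.2) = 61 kPa
Final effective stress: σ'_f = σ'_0 + Δσ = 61.788 + 61 = 122.79 kPa.
Normally consolidated clay, so the full stress increment lies on the virgin compression line:
S_c = C_c·H/(1+e₀)·log₁₀(σ'_f/σ'_0) = 0.19×7.8/(1+1.26)×log₁₀(122.79/61.788)
    = 0.65575 × 0.29826 = 0.1956 m

S_c ≈ 196 mm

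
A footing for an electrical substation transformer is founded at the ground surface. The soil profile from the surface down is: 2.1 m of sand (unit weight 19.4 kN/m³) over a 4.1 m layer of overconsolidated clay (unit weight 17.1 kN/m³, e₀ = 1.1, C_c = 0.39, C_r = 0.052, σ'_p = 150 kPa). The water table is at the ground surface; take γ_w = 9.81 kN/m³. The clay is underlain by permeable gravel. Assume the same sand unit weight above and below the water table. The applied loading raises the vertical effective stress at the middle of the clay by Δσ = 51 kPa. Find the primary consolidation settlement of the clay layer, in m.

S_c ≈ 0.0396 m

Mid-depth of clay below the ground surface: z = 2.1 + 4.1/2 = 4.15 m.
Total vertical stress at mid-clay: σ_v = 19.4×2.1 + 17.1×2.05 = 75.795 kPa.
Pore pressure: u = 9.81×(4.15 − 0) = 40.712 kPa.
Initial effective stress: σ'_0 = σ_v − u = 75.795 − 40.712 = 35.083 kPa.
Final effective stress: σ'_f = 35.083 + 51 = 86.083 kPa.
σ'_f = 86.083 ≤ σ'_p = 150 kPa, so the clay remains overconsolidated and only the recompression index applies:
S_c = C_r·H/(1+e₀)·log₁₀(σ'_f/σ'_0) = 0.052×4.1/2.1×log₁₀(86.083/35.083)
    = 0.10152 × 0.38982 = 0.03958 m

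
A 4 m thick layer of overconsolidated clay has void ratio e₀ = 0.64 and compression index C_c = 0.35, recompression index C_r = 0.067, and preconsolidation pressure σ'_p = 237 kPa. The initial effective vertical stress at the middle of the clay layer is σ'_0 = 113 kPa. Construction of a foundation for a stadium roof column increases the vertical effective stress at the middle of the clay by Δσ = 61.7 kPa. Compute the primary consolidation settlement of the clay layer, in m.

Final effective stress: σ'_f = 113 + 61.7 = 174.7 kPa.
σ'_f = 174.7 ≤ σ'_p = 237 kPa, so the clay remains overconsolidated and only the recompression index applies:
S_c = C_r·H/(1+e₀)·log₁₀(σ'_f/σ'_0) = 0.067×4/1.64×log₁₀(174.7/113)
    = 0.16341 × 0.18921 = 0.03092 m

S_c ≈ 0.0309 m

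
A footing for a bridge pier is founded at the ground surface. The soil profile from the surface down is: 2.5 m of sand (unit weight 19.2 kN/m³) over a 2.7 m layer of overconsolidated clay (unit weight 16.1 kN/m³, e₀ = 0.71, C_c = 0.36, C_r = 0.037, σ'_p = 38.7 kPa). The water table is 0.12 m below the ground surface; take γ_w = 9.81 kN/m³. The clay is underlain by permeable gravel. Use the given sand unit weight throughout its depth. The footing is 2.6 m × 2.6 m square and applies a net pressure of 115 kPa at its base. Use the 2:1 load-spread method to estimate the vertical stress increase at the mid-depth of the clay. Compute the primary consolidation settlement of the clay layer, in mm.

S_c ≈ 76 mm

Mid-depth of clay below the ground surface: z = 2.5 + 2.7/2 = 3.85 m.
Total vertical stress at mid-clay: σ_v = 19.2×2.5 + 16.1×1.35 = 69.735 kPa.
Pore pressure: u = 9.81×(3.85 − 0.12) = 36.591 kPa.
Initial effective stress: σ'_0 = σ_v − u = 69.735 − 36.591 = 33.144 kPa.
Stress increase at mid-clay by the 2:1 spreading method:
Δσ = qBL/((B+z)(L+z)) = 115×2.6×2.6/((2.6+3.85)(2.6+3.85)) = 18.686 kPa
Final effective stress: σ'_f = 33.144 + 18.686 = 51.83 kPa.
σ'_f = 51.83 > σ'_p = 38.7 kPa, so the stress path crosses the preconsolidation pressure — recompression up to σ'_p, then virgin compression beyond:
S_c = H/(1+e₀)·[C_r·log₁₀(σ'_p/σ'_0) + C_c·log₁₀(σ'_f/σ'_p)]
    = 2.7/1.71 × [0.037×log₁₀(38.7/33.144) + 0.36×log₁₀(51.83/38.7)]
    = 1.5789 × [0.0024903 + 0.045673] = 0.07605 m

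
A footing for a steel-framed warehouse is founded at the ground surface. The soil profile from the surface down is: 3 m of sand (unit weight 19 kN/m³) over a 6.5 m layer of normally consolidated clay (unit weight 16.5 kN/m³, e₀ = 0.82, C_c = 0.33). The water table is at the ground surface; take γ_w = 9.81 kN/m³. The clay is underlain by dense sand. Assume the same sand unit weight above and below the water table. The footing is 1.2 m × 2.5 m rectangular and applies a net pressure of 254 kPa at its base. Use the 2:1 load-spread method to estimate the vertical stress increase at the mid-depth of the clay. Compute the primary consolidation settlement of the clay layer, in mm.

S_c ≈ 109 mm

Mid-depth of clay below the ground surface: z = 3 + 6.5/2 = 6.25 m.
Total vertical stress at mid-clay: σ_v = 19×3 + 16.5×3.25 = 110.62 kPa.
Pore pressure: u = 9.81×(6.25 − 0) = 61.312 kPa.
Initial effective stress: σ'_0 = σ_v − u = 110.62 − 61.312 = 49.308 kPa.
Stress increase at mid-clay by the 2:1 spreading method:
Δσ = qBL/((B+z)(L+z)) = 254×1.2×2.5/((1.2+6.25)(2.5+6.25)) = 11.689 kPa
Final effective stress: σ'_f = σ'_0 + Δσ = 49.308 + 11.689 = 60.997 kPa.
Normally consolidated clay, so the full stress increment lies on the virgin compression line:
S_c = C_c·H/(1+e₀)·log₁₀(σ'_f/σ'_0) = 0.33×6.5/(1+0.82)×log₁₀(60.997/49.308)
    = 1.1786 × 0.092391 = 0.1089 m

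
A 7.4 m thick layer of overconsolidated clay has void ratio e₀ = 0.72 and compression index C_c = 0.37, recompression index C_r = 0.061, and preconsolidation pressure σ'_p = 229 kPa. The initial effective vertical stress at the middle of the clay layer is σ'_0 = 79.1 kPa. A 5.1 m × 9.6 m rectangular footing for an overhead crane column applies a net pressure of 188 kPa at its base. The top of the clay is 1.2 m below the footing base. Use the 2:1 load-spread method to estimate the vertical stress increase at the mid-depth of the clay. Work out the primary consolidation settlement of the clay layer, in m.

Mid-depth of clay below the footing base: z = 1.2 + 7.4/2 = 4.9 m.
Stress increase at mid-clay by the 2:1 spreading method:
Δσ = qBL/((B+z)(L+z)) = 188×5.1×9.6/((5.1+4.9)(9.6+4.9)) = 63.479 kPa
Final effective stress: σ'_f = 79.1 + 63.479 = 142.58 kPa.
σ'_f = 142.58 ≤ σ'_p = 229 kPa, so the clay remains overconsolidated and only the recompression index applies:
S_c = C_r·H/(1+e₀)·log₁₀(σ'_f/σ'_0) = 0.061×7.4/1.72×log₁₀(142.58/79.1)
    = 0.26244 × 0.25588 = 0.06715 m

S_c ≈ 0.0672 m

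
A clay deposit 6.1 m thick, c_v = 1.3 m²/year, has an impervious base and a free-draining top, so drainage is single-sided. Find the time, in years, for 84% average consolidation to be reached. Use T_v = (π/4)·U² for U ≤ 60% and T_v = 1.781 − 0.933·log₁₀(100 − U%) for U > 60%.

t ≈ 18.8 years

Drainage path length: H_d = H = 6.1 m (single drainage).
U > 60%: T_v = 1.781 − 0.933·log₁₀(100 − 84) = 0.65756.
t = T_v·H_d²/c_v = 0.65756×6.1²/1.3 = 18.82 years.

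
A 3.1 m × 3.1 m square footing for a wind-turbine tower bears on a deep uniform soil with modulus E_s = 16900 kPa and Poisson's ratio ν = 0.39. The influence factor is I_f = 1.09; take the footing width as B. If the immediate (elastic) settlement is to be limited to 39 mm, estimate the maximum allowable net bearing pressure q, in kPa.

S_e = q·B·(1−ν²)/E_s · I_f  ⇒  q = S_e·E_s / (B·(1−ν²)·I_f).
q = 0.039 × 16900 / (3.1 × 0.8479 × 1.09) = 230 kPa

q ≈ 230 kPa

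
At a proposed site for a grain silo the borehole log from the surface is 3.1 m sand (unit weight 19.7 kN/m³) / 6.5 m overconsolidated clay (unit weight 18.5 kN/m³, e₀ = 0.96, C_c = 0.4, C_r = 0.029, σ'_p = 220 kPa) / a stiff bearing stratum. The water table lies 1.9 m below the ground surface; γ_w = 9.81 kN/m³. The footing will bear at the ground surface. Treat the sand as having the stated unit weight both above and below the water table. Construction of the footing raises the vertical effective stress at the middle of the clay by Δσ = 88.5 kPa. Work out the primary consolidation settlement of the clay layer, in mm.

S_c ≈ 31.8 mm

Mid-depth of clay below the ground surface: z = 3.1 + 6.5/2 = 6.35 m.
Total vertical stress at mid-clay: σ_v = 19.7×3.1 + 18.5×3.25 = 121.19 kPa.
Pore pressure: u = 9.81×(6.35 − 1.9) = 43.655 kPa.
Initial effective stress: σ'_0 = σ_v − u = 121.19 − 43.655 = 77.535 kPa.
Final effective stress: σ'_f = 77.535 + 88.5 = 166.03 kPa.
σ'_f = 166.03 ≤ σ'_p = 220 kPa, so the clay remains overconsolidated and only the recompression index applies:
S_c = C_r·H/(1+e₀)·log₁₀(σ'_f/σ'_0) = 0.029×6.5/1.96×log₁₀(166.03/77.535)
    = 0.096173 × 0.33069 = 0.0318 m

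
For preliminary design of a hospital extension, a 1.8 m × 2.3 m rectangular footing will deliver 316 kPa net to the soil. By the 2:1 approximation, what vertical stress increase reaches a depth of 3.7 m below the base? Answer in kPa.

Δσ_z ≈ 39.6 kPa

By the 2:1 method the load spreads at 1 horizontal : 2 vertical, so at depth z the loaded area has grown by z in each plan dimension:
Δσ = qBL/((B+z)(L+z)) = 316×1.8×2.3/((1.8+3.7)(2.3+3.7)) = 39.644 kPa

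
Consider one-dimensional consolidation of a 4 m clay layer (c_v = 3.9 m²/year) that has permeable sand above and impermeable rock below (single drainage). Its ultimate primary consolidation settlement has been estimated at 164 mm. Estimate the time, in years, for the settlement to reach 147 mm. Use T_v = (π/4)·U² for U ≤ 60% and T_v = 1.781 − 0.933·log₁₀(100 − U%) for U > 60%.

t ≈ 3.42 years

Drainage path length: H_d = H = 4 m (single drainage).
U = S(t)/S_ult = 147/164 = 0.8963.
U > 60%: T_v = 1.781 − 0.933·log₁₀(100 − 89.634) = 0.83344.
t = T_v·H_d²/c_v = 0.83344×4²/3.9 = 3.419 years.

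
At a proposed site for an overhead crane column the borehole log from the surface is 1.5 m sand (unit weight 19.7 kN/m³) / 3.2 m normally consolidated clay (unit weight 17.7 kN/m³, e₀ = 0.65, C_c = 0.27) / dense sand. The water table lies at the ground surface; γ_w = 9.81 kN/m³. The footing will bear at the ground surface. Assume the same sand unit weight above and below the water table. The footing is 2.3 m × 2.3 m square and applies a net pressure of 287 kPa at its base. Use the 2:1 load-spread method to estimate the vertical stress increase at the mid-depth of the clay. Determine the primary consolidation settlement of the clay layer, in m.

Mid-depth of clay below the ground surface: z = 1.5 + 3.2/2 = 3.1 m.
Total vertical stress at mid-clay: σ_v = 19.7×1.5 + 17.7×1.6 = 57.87 kPa.
Pore pressure: u = 9.81×(3.1 − 0) = 30.411 kPa.
Initial effective stress: σ'_0 = σ_v − u = 57.87 − 30.411 = 27.459 kPa.
Stress increase at mid-clay by the 2:1 spreading method:
Δσ = qBL/((B+z)(L+z)) = 287×2.3×2.3/((2.3+3.1)(2.3+3.1)) = 52.066 kPa
Final effective stress: σ'_f = σ'_0 + Δσ = 27.459 + 52.066 = 79.525 kPa.
Normally consolidated clay, so the full stress increment lies on the virgin compression line:
S_c = C_c·H/(1+e₀)·log₁₀(σ'_f/σ'_0) = 0.27×3.2/(1+0.65)×log₁₀(79.525/27.459)
    = 0.52364 × 0.46182 = 0.2418 m

S_c ≈ 0.242 m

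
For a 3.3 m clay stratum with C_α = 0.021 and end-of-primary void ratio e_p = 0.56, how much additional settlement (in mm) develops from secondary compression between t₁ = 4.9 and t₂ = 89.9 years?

Secondary compression: S_s = C_α·H/(1+e_p)·log₁₀(t₂/t₁)
S_s = 0.021×3.3/(1+0.56)×log₁₀(89.9/4.9)
    = 0.04442 × 1.264 = 0.05613 m

S_s ≈ 56.1 mm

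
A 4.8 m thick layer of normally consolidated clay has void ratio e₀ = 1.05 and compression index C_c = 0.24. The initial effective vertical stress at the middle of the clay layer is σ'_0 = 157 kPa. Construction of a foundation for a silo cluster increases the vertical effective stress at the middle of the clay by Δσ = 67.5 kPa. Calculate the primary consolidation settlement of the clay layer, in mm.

S_c ≈ 87.3 mm

Final effective stress: σ'_f = σ'_0 + Δσ = 157 + 67.5 = 224.5 kPa.
Normally consolidated clay, so the full stress increment lies on the virgin compression line:
S_c = C_c·H/(1+e₀)·log₁₀(σ'_f/σ'_0) = 0.24×4.8/(1+1.05)×log₁₀(224.5/157)
    = 0.56195 × 0.15532 = 0.08728 m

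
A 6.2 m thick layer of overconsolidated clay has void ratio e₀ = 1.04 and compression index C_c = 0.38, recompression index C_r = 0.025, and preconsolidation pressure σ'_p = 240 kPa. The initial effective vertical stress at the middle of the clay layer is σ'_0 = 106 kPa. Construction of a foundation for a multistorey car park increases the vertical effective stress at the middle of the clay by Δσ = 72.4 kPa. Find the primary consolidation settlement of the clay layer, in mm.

S_c ≈ 17.2 mm

Final effective stress: σ'_f = 106 + 72.4 = 178.4 kPa.
σ'_f = 178.4 ≤ σ'_p = 240 kPa, so the clay remains overconsolidated and only the recompression index applies:
S_c = C_r·H/(1+e₀)·log₁₀(σ'_f/σ'_0) = 0.025×6.2/2.04×log₁₀(178.4/106)
    = 0.07598 × 0.22609 = 0.01718 m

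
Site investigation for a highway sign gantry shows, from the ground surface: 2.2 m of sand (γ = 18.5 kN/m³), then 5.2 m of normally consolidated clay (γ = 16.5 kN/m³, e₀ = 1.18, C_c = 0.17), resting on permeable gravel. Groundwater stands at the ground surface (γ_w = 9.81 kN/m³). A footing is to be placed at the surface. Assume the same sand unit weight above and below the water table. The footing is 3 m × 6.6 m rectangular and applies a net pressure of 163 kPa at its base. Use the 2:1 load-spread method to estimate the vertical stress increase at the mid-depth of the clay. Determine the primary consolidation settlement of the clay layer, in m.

Mid-depth of clay below the ground surface: z = 2.2 + 5.2/2 = 4.8 m.
Total vertical stress at mid-clay: σ_v = 18.5×2.2 + 16.5×2.6 = 83.6 kPa.
Pore pressure: u = 9.81×(4.8 − 0) = 47.088 kPa.
Initial effective stress: σ'_0 = σ_v − u = 83.6 − 47.088 = 36.512 kPa.
Stress increase at mid-clay by the 2:1 spreading method:
Δσ = qBL/((B+z)(L+z)) = 163×3×6.6/((3+4.8)(6.6+4.8)) = 36.296 kPa
Final effective stress: σ'_f = σ'_0 + Δσ = 36.512 + 36.296 = 72.808 kPa.
Normally consolidated clay, so the full stress increment lies on the virgin compression line:
S_c = C_c·H/(1+e₀)·log₁₀(σ'_f/σ'_0) = 0.17×5.2/(1+1.18)×log₁₀(72.808/36.512)
    = 0.4055 × 0.29974 = 0.1215 m

S_c ≈ 0.122 m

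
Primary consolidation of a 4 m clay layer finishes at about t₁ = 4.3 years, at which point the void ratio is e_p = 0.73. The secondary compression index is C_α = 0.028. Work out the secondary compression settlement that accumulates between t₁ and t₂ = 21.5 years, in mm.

S_s ≈ 45.3 mm

Secondary compression: S_s = C_α·H/(1+e_p)·log₁₀(t₂/t₁)
S_s = 0.028×4/(1+0.73)×log₁₀(21.5/4.3)
    = 0.06474 × 0.699 = 0.04525 m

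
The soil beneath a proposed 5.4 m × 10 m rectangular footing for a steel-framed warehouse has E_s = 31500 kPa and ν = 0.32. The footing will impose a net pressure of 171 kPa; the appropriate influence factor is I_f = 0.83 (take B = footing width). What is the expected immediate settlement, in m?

S_e ≈ 0.0218 m

Immediate (elastic) settlement: S_e = q·B·(1−ν²)/E_s · I_f.
S_e = 171 × 5.4 × (1 − 0.32²) / 31500 × 0.83
    = 171 × 5.4 × 0.8976 / 31500 × 0.83
    = 0.02184 m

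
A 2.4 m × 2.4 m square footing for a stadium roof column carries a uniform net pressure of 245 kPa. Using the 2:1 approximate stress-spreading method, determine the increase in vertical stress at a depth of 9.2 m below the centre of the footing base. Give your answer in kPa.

By the 2:1 method the load spreads at 1 horizontal : 2 vertical, so at depth z the loaded area has grown by z in each plan dimension:
Δσ = qBL/((B+z)(L+z)) = 245×2.4×2.4/((2.4+9.2)(2.4+9.2)) = 10.488 kPa

Δσ_z ≈ 10.5 kPa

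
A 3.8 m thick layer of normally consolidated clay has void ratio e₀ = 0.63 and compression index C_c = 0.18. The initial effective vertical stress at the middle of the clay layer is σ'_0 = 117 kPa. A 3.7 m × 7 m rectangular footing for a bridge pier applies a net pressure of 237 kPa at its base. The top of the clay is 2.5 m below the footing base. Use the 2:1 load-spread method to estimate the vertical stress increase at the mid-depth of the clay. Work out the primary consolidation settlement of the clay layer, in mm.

S_c ≈ 82 mm

Mid-depth of clay below the footing base: z = 2.5 + 3.8/2 = 4.4 m.
Stress increase at mid-clay by the 2:1 spreading method:
Δσ = qBL/((B+z)(L+z)) = 237×3.7×7/((3.7+4.4)(7+4.4)) = 66.475 kPa
Final effective stress: σ'_f = σ'_0 + Δσ = 117 + 66.475 = 183.47 kPa.
Normally consolidated clay, so the full stress increment lies on the virgin compression line:
S_c = C_c·H/(1+e₀)·log₁₀(σ'_f/σ'_0) = 0.18×3.8/(1+0.63)×log₁₀(183.47/117)
    = 0.41963 × 0.19538 = 0.08199 m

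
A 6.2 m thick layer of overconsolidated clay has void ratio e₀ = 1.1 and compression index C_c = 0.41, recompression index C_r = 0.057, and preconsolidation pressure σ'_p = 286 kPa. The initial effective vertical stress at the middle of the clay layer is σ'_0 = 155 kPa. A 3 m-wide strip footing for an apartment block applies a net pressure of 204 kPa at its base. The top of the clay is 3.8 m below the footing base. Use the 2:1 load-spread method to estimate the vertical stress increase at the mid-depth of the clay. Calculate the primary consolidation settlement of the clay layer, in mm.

S_c ≈ 24.5 mm

Mid-depth of clay below the footing base: z = 3.8 + 6.2/2 = 6.9 m.
Stress increase at mid-clay by the 2:1 spreading method:
Δσ = qB/(B+z) = 204×3/(3+6.9) = 61.818 kPa
Final effective stress: σ'_f = 155 + 61.818 = 216.82 kPa.
σ'_f = 216.82 ≤ σ'_p = 286 kPa, so the clay remains overconsolidated and only the recompression index applies:
S_c = C_r·H/(1+e₀)·log₁₀(σ'_f/σ'_0) = 0.057×6.2/2.1×log₁₀(216.82/155)
    = 0.16829 × 0.14577 = 0.02453 m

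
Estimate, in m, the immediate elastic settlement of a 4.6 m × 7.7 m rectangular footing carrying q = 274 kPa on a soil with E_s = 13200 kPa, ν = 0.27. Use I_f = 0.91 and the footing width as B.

S_e ≈ 0.0806 m

Immediate (elastic) settlement: S_e = q·B·(1−ν²)/E_s · I_f.
S_e = 274 × 4.6 × (1 − 0.27²) / 13200 × 0.91
    = 274 × 4.6 × 0.9271 / 13200 × 0.91
    = 0.08056 m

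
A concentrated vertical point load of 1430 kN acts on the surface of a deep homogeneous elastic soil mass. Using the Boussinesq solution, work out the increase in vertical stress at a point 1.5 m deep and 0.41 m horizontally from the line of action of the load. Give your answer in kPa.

Boussinesq vertical stress below a point load on an elastic half-space:
Δσ_z = 3P/(2πz²) · [1 + (r/z)²]^(−5/2)
r/z = 0.41/1.5 = 0.27333; [1+(r/z)²]^(−5/2) = 0.83516.
Δσ_z = 3×1430/(2π×1.5²) × 0.83516 = 303.46 × 0.83516 = 253.4 kPa

Δσ_z ≈ 253 kPa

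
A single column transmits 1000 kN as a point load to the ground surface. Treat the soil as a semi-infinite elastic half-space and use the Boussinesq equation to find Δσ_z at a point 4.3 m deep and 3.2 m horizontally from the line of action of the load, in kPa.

Δσ_z ≈ 8.58 kPa

Boussinesq vertical stress below a point load on an elastic half-space:
Δσ_z = 3P/(2πz²) · [1 + (r/z)²]^(−5/2)
r/z = 3.2/4.3 = 0.74419; [1+(r/z)²]^(−5/2) = 0.33228.
Δσ_z = 3×1000/(2π×4.3²) × 0.33228 = 25.823 × 0.33228 = 8.58 kPa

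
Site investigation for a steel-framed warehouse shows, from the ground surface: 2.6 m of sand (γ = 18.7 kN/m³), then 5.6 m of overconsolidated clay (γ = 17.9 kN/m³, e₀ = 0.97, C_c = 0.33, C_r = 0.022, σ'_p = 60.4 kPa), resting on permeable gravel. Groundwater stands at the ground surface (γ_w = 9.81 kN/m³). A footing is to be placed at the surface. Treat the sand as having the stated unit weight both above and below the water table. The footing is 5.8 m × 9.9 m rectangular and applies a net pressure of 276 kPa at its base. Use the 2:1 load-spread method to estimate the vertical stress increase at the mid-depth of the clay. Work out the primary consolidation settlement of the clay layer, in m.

Mid-depth of clay below the ground surface: z = 2.6 + 5.6/2 = 5.4 m.
Total vertical stress at mid-clay: σ_v = 18.7×2.6 + 17.9×2.8 = 98.74 kPa.
Pore pressure: u = 9.81×(5.4 − 0) = 52.974 kPa.
Initial effective stress: σ'_0 = σ_v − u = 98.74 − 52.974 = 45.766 kPa.
Stress increase at mid-clay by the 2:1 spreading method:
Δσ = qBL/((B+z)(L+z)) = 276×5.8×9.9/((5.8+5.4)(9.9+5.4)) = 92.483 kPa
Final effective stress: σ'_f = 45.766 + 92.483 = 138.25 kPa.
σ'_f = 138.25 > σ'_p = 60.4 kPa, so the stress path crosses the preconsolidation pressure — recompression up to σ'_p, then virgin compression beyond:
S_c = H/(1+e₀)·[C_r·log₁₀(σ'_p/σ'_0) + C_c·log₁₀(σ'_f/σ'_p)]
    = 5.6/1.97 × [0.022×log₁₀(60.4/45.766) + 0.33×log₁₀(138.25/60.4)]
    = 2.8426 × [0.0026509 + 0.11868] = 0.3449 m

S_c ≈ 0.345 m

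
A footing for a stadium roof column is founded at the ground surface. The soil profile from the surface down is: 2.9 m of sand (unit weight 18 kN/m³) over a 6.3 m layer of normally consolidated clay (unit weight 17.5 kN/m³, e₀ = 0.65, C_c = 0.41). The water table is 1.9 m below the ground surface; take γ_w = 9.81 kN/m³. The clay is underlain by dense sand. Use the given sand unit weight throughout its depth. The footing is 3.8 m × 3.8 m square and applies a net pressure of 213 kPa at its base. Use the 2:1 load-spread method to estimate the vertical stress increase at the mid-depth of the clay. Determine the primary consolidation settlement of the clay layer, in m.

S_c ≈ 0.265 m

Mid-depth of clay below the ground surface: z = 2.9 + 6.3/2 = 6.05 m.
Total vertical stress at mid-clay: σ_v = 18×2.9 + 17.5×3.15 = 107.32 kPa.
Pore pressure: u = 9.81×(6.05 − 1.9) = 40.712 kPa.
Initial effective stress: σ'_0 = σ_v − u = 107.32 − 40.712 = 66.608 kPa.
Stress increase at mid-clay by the 2:1 spreading method:
Δσ = qBL/((B+z)(L+z)) = 213×3.8×3.8/((3.8+6.05)(3.8+6.05)) = 31.701 kPa
Final effective stress: σ'_f = σ'_0 + Δσ = 66.608 + 31.701 = 98.309 kPa.
Normally consolidated clay, so the full stress increment lies on the virgin compression line:
S_c = C_c·H/(1+e₀)·log₁₀(σ'_f/σ'_0) = 0.41×6.3/(1+0.65)×log₁₀(98.309/66.608)
    = 1.5655 × 0.16907 = 0.2647 m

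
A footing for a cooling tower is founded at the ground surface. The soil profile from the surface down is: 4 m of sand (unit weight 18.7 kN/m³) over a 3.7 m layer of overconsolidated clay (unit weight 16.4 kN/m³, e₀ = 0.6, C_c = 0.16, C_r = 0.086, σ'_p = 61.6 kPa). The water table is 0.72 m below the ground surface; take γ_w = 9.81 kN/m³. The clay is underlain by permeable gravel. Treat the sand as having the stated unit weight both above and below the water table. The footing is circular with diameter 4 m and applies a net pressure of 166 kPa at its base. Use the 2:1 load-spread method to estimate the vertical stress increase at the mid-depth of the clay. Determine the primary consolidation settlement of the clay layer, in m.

Mid-depth of clay below the ground surface: z = 4 + 3.7/2 = 5.85 m.
Total vertical stress at mid-clay: σ_v = 18.7×4 + 16.4×1.85 = 105.14 kPa.
Pore pressure: u = 9.81×(5.85 − 0.72) = 50.325 kPa.
Initial effective stress: σ'_0 = σ_v − u = 105.14 − 50.325 = 54.815 kPa.
Stress increase at mid-clay by the 2:1 spreading method:
Δσ ≈ qD²/(D+z)² = 166×4²/(4+5.85)² = 27.375 kPa
Final effective stress: σ'_f = 54.815 + 27.375 = 82.19 kPa.
σ'_f = 82.19 > σ'_p = 61.6 kPa, so the stress path crosses the preconsolidation pressure — recompression up to σ'_p, then virgin compression beyond:
S_c = H/(1+e₀)·[C_r·log₁₀(σ'_p/σ'_0) + C_c·log₁₀(σ'_f/σ'_p)]
    = 3.7/1.6 × [0.086×log₁₀(61.6/54.815) + 0.16×log₁₀(82.19/61.6)]
    = 2.3125 × [0.0043586 + 0.020038] = 0.05642 m

S_c ≈ 0.0564 m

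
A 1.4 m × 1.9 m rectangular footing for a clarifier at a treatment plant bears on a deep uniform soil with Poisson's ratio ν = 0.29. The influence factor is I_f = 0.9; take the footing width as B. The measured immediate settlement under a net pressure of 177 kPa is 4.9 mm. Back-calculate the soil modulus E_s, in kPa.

E_s ≈ 41700 kPa

S_e = q·B·(1−ν²)/E_s · I_f  ⇒  E_s = q·B·(1−ν²)·I_f / S_e.
E_s = 177 × 1.4 × 0.9159 × 0.9 / 0.0049 = 41690 kPa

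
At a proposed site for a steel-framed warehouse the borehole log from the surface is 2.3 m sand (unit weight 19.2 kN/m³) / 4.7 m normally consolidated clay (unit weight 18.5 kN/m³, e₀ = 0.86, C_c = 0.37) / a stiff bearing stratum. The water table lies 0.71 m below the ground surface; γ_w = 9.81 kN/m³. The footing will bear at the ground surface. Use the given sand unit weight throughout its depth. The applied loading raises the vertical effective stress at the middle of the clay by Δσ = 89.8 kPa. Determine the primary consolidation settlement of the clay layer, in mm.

Mid-depth of clay below the ground surface: z = 2.3 + 4.7/2 = 4.65 m.
Total vertical stress at mid-clay: σ_v = 19.2×2.3 + 18.5×2.35 = 87.635 kPa.
Pore pressure: u = 9.81×(4.65 − 0.71) = 38.651 kPa.
Initial effective stress: σ'_0 = σ_v − u = 87.635 − 38.651 = 48.984 kPa.
Final effective stress: σ'_f = σ'_0 + Δσ = 48.984 + 89.8 = 138.78 kPa.
Normally consolidated clay, so the full stress increment lies on the virgin compression line:
S_c = C_c·H/(1+e₀)·log₁₀(σ'_f/σ'_0) = 0.37×4.7/(1+0.86)×log₁₀(138.78/48.984)
    = 0.93495 × 0.45227 = 0.4228 m

S_c ≈ 423 mm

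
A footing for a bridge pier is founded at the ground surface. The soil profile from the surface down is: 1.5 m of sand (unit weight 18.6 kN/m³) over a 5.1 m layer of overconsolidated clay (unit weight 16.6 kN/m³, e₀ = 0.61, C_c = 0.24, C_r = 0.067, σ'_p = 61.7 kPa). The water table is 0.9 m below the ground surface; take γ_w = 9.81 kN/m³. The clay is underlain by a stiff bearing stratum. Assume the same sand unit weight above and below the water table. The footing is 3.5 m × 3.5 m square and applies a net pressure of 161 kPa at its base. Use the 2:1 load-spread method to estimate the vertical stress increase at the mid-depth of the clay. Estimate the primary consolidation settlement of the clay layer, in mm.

S_c ≈ 101 mm

Mid-depth of clay below the ground surface: z = 1.5 + 5.1/2 = 4.05 m.
Total vertical stress at mid-clay: σ_v = 18.6×1.5 + 16.6×2.55 = 70.23 kPa.
Pore pressure: u = 9.81×(4.05 − 0.9) = 30.902 kPa.
Initial effective stress: σ'_0 = σ_v − u = 70.23 − 30.902 = 39.328 kPa.
Stress increase at mid-clay by the 2:1 spreading method:
Δσ = qBL/((B+z)(L+z)) = 161×3.5×3.5/((3.5+4.05)(3.5+4.05)) = 34.599 kPa
Final effective stress: σ'_f = 39.328 + 34.599 = 73.927 kPa.
σ'_f = 73.927 > σ'_p = 61.7 kPa, so the stress path crosses the preconsolidation pressure — recompression up to σ'_p, then virgin compression beyond:
S_c = H/(1+e₀)·[C_r·log₁₀(σ'_p/σ'_0) + C_c·log₁₀(σ'_f/σ'_p)]
    = 5.1/1.61 × [0.067×log₁₀(61.7/39.328) + 0.24×log₁₀(73.927/61.7)]
    = 3.1677 × [0.013104 + 0.018844] = 0.1012 m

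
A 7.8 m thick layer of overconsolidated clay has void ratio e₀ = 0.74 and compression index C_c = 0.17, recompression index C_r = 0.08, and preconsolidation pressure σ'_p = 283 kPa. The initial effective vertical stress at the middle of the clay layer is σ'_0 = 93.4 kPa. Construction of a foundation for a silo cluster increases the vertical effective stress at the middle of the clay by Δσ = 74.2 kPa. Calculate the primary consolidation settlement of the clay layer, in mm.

Final effective stress: σ'_f = 93.4 + 74.2 = 167.6 kPa.
σ'_f = 167.6 ≤ σ'_p = 283 kPa, so the clay remains overconsolidated and only the recompression index applies:
S_c = C_r·H/(1+e₀)·log₁₀(σ'_f/σ'_0) = 0.08×7.8/1.74×log₁₀(167.6/93.4)
    = 0.35862 × 0.25393 = 0.09107 m

S_c ≈ 91.1 mm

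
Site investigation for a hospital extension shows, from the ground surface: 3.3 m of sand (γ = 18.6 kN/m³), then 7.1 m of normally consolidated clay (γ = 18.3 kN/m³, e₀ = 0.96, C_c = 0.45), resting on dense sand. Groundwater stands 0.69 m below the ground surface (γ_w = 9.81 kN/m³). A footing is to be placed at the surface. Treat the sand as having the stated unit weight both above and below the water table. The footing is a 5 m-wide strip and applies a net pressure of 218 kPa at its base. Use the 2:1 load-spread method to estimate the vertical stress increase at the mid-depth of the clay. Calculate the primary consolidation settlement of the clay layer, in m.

Mid-depth of clay below the ground surface: z = 3.3 + 7.1/2 = 6.85 m.
Total vertical stress at mid-clay: σ_v = 18.6×3.3 + 18.3×3.55 = 126.34 kPa.
Pore pressure: u = 9.81×(6.85 − 0.69) = 60.43 kPa.
Initial effective stress: σ'_0 = σ_v − u = 126.34 − 60.43 = 65.91 kPa.
Stress increase at mid-clay by the 2:1 spreading method:
Δσ = qB/(B+z) = 218×5/(5+6.85) = 91.983 kPa
Final effective stress: σ'_f = σ'_0 + Δσ = 65.91 + 91.983 = 157.89 kPa.
Normally consolidated clay, so the full stress increment lies on the virgin compression line:
S_c = C_c·H/(1+e₀)·log₁₀(σ'_f/σ'_0) = 0.45×7.1/(1+0.96)×log₁₀(157.89/65.91)
    = 1.6301 × 0.3794 = 0.6185 m

S_c ≈ 0.618 m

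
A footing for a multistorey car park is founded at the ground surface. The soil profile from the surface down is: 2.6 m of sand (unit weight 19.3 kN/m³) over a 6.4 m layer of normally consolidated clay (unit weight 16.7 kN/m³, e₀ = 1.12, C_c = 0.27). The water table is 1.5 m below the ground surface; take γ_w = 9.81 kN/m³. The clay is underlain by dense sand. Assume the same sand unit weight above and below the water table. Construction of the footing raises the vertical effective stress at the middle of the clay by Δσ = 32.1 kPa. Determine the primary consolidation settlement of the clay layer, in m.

S_c ≈ 0.149 m

Mid-depth of clay below the ground surface: z = 2.6 + 6.4/2 = 5.8 m.
Total vertical stress at mid-clay: σ_v = 19.3×2.6 + 16.7×3.2 = 103.62 kPa.
Pore pressure: u = 9.81×(5.8 − 1.5) = 42.183 kPa.
Initial effective stress: σ'_0 = σ_v − u = 103.62 − 42.183 = 61.437 kPa.
Final effective stress: σ'_f = σ'_0 + Δσ = 61.437 + 32.1 = 93.537 kPa.
Normally consolidated clay, so the full stress increment lies on the virgin compression line:
S_c = C_c·H/(1+e₀)·log₁₀(σ'_f/σ'_0) = 0.27×6.4/(1+1.12)×log₁₀(93.537/61.437)
    = 0.81509 × 0.18255 = 0.1488 m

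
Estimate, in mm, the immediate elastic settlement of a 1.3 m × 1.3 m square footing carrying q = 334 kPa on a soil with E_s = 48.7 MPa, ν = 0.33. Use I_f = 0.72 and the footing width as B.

S_e ≈ 5.72 mm

Immediate (elastic) settlement: S_e = q·B·(1−ν²)/E_s · I_f.
E_s = 48.7 MPa = 48700 kPa.
S_e = 334 × 1.3 × (1 − 0.33²) / 48700 × 0.72
    = 334 × 1.3 × 0.8911 / 48700 × 0.72
    = 0.00572 m = 5.72 mm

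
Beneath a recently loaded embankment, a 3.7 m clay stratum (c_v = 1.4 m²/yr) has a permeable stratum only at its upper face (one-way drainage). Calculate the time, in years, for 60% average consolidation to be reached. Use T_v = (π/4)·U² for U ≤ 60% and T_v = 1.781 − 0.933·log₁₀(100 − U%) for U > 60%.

Drainage path length: H_d = H = 3.7 m (single drainage).
U ≤ 60%: T_v = (π/4)·U² = (π/4)×0.6² = 0.28274.
t = T_v·H_d²/c_v = 0.28274×3.7²/1.4 = 2.765 years.

t ≈ 2.76 years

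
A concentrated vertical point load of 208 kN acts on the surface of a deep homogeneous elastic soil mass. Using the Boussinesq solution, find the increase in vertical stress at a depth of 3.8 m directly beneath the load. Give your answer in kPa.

Boussinesq vertical stress below a point load on an elastic half-space:
Δσ_z = 3P/(2πz²) · [1 + (r/z)²]^(−5/2)
r/z = 0/3.8 = 0; [1+(r/z)²]^(−5/2) = 1.
Δσ_z = 3×208/(2π×3.8²) × 1 = 6.8776 × 1 = 6.878 kPa

Δσ_z ≈ 6.88 kPa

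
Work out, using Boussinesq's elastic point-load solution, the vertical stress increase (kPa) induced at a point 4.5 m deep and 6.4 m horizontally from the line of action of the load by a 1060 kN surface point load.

Δσ_z ≈ 1.57 kPa

Boussinesq vertical stress below a point load on an elastic half-space:
Δσ_z = 3P/(2πz²) · [1 + (r/z)²]^(−5/2)
r/z = 6.4/4.5 = 1.4222; [1+(r/z)²]^(−5/2) = 0.062952.
Δσ_z = 3×1060/(2π×4.5²) × 0.062952 = 24.993 × 0.062952 = 1.573 kPa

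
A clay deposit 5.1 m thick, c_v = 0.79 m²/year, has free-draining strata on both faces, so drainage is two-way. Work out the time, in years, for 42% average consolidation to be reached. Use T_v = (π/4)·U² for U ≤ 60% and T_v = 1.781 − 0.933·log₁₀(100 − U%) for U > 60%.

Drainage path length: H_d = H/2 = 2.55 m (double drainage).
U ≤ 60%: T_v = (π/4)·U² = (π/4)×0.42² = 0.13854.
t = T_v·H_d²/c_v = 0.13854×2.55²/0.79 = 1.14 years.

t ≈ 1.14 years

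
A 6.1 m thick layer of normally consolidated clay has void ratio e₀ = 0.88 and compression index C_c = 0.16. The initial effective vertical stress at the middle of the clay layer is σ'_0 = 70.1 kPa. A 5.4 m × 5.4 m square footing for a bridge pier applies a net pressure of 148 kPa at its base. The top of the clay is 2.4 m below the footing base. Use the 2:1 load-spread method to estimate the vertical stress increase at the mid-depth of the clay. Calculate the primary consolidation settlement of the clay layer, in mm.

Mid-depth of clay below the footing base: z = 2.4 + 6.1/2 = 5.45 m.
Stress increase at mid-clay by the 2:1 spreading method:
Δσ = qBL/((B+z)(L+z)) = 148×5.4×5.4/((5.4+5.45)(5.4+5.45)) = 36.66 kPa
Final effective stress: σ'_f = σ'_0 + Δσ = 70.1 + 36.66 = 106.76 kPa.
Normally consolidated clay, so the full stress increment lies on the virgin compression line:
S_c = C_c·H/(1+e₀)·log₁₀(σ'_f/σ'_0) = 0.16×6.1/(1+0.88)×log₁₀(106.76/70.1)
    = 0.51915 × 0.18269 = 0.09484 m

S_c ≈ 94.8 mm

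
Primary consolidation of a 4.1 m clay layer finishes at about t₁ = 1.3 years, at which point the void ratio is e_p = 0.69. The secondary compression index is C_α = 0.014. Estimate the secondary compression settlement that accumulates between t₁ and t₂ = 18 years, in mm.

Secondary compression: S_s = C_α·H/(1+e_p)·log₁₀(t₂/t₁)
S_s = 0.014×4.1/(1+0.69)×log₁₀(18/1.3)
    = 0.03396 × 1.141 = 0.03876 m

S_s ≈ 38.8 mm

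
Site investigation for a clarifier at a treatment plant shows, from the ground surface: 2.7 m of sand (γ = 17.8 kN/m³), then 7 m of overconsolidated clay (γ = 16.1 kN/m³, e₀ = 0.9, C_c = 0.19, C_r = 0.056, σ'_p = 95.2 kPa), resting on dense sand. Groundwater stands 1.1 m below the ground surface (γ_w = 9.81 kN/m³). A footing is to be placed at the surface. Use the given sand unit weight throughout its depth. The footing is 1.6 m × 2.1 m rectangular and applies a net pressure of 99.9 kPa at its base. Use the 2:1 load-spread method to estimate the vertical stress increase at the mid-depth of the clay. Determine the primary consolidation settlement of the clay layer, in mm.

S_c ≈ 8.16 mm

Mid-depth of clay below the ground surface: z = 2.7 + 7/2 = 6.2 m.
Total vertical stress at mid-clay: σ_v = 17.8×2.7 + 16.1×3.5 = 104.41 kPa.
Pore pressure: u = 9.81×(6.2 − 1.1) = 50.031 kPa.
Initial effective stress: σ'_0 = σ_v − u = 104.41 − 50.031 = 54.379 kPa.
Stress increase at mid-clay by the 2:1 spreading method:
Δσ = qBL/((B+z)(L+z)) = 99.9×1.6×2.1/((1.6+6.2)(2.1+6.2)) = 5.1848 kPa
Final effective stress: σ'_f = 54.379 + 5.1848 = 59.564 kPa.
σ'_f = 59.564 ≤ σ'_p = 95.2 kPa, so the clay remains overconsolidated and only the recompression index applies:
S_c = C_r·H/(1+e₀)·log₁₀(σ'_f/σ'_0) = 0.056×7/1.9×log₁₀(59.564/54.379)
    = 0.20632 × 0.039553 = 0.00816 m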